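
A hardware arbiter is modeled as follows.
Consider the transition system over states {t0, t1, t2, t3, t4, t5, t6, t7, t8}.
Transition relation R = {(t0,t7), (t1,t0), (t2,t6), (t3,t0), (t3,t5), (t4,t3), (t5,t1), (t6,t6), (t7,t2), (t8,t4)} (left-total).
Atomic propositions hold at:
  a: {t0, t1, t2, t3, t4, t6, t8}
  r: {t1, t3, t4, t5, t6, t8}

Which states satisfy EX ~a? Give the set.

{t0, t3}

Sat(~a) = {t5, t7}
Sat(EX ~a) = {s : some successor in {t5, t7}} = {t0, t3}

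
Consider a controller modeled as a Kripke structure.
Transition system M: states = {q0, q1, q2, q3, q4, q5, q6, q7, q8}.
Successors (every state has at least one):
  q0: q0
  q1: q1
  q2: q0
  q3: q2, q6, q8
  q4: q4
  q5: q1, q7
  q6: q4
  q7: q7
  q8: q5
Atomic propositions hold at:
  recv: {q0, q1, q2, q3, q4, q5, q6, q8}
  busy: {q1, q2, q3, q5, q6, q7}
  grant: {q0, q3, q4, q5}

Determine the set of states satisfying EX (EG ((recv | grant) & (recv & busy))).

Sat(recv | grant) = {q0, q1, q2, q3, q4, q5, q6, q8}
Sat(recv & busy) = {q1, q2, q3, q5, q6}
Sat((recv | grant) & (recv & busy)) = {q1, q2, q3, q5, q6}
EG ((recv | grant) & (recv & busy)): greatest fixpoint, start Z0 = {q1, q2, q3, q5, q6}, keep only states in Sat with some successor in Z. Z1 = {q1, q3, q5}; Z2 = {q1, q5}; fixed.
Sat(EG ((recv | grant) & (recv & busy))) = {q1, q5}
Sat(EX (EG ((recv | grant) & (recv & busy)))) = {s : some successor in {q1, q5}} = {q1, q5, q8}

{q1, q5, q8}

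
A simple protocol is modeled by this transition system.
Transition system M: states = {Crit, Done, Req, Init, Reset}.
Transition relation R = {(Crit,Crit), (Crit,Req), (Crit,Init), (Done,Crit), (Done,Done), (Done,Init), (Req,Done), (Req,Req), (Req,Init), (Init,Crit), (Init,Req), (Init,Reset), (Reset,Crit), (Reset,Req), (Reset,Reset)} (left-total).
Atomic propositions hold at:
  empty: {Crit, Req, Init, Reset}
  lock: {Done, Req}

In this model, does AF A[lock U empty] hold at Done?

No

A[lock U empty]: least fixpoint, start Z0 = Sat(empty) = {Crit, Req, Init, Reset}, add states in Sat(lock) with every successor in Z. Already a fixed point.
Sat(A[lock U empty]) = {Crit, Req, Init, Reset}
AF A[lock U empty]: least fixpoint, start Z0 = {Crit, Req, Init, Reset}, add states with every successor in Z. Already a fixed point.
Sat(AF A[lock U empty]) = {Crit, Req, Init, Reset}
Done ∉ Sat(AF A[lock U empty]) = {Crit, Req, Init, Reset}, so the formula does not hold at Done.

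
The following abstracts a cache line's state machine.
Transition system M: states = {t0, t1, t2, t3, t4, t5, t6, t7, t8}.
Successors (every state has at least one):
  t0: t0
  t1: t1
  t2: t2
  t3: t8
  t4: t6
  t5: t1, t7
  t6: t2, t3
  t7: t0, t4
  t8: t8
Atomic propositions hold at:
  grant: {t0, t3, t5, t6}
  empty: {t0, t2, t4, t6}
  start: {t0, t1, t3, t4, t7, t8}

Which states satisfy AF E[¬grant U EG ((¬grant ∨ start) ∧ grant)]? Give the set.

{t0, t7}

Sat(¬grant) = {t1, t2, t4, t7, t8}
Sat(¬grant ∨ start) = {t0, t1, t2, t3, t4, t7, t8}
Sat((¬grant ∨ start) ∧ grant) = {t0, t3}
EG ((¬grant ∨ start) ∧ grant): greatest fixpoint, start Z0 = {t0, t3}, keep only states in Sat with some successor in Z. Z1 = {t0}; fixed.
Sat(EG ((¬grant ∨ start) ∧ grant)) = {t0}
E[¬grant U EG ((¬grant ∨ start) ∧ grant)]: least fixpoint, start Z0 = Sat(EG ((¬grant ∨ start) ∧ grant)) = {t0}, add states in Sat(¬grant) with some successor in Z. Z1 = {t0, t7}; fixed.
Sat(E[¬grant U EG ((¬grant ∨ start) ∧ grant)]) = {t0, t7}
AF E[¬grant U EG ((¬grant ∨ start) ∧ grant)]: least fixpoint, start Z0 = {t0, t7}, add states with every successor in Z. Already a fixed point.
Sat(AF E[¬grant U EG ((¬grant ∨ start) ∧ grant)]) = {t0, t7}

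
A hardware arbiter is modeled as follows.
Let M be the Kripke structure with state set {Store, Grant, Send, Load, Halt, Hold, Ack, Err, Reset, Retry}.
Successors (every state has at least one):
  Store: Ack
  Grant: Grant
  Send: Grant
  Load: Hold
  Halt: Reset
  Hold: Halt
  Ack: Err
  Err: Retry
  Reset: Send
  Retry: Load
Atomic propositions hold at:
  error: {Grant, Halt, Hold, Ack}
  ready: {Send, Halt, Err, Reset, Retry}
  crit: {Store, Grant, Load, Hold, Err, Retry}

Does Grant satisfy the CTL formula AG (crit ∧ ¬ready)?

Sat(¬ready) = {Store, Grant, Load, Hold, Ack}
Sat(crit ∧ ¬ready) = {Store, Grant, Load, Hold}
AG (crit ∧ ¬ready): greatest fixpoint, start Z0 = {Store, Grant, Load, Hold}, keep only states in Sat with every successor in Z. Z1 = {Grant, Load}; Z2 = {Grant}; fixed.
Sat(AG (crit ∧ ¬ready)) = {Grant}
Grant ∈ Sat(AG (crit ∧ ¬ready)) = {Grant}, so the formula holds at Grant.

Yes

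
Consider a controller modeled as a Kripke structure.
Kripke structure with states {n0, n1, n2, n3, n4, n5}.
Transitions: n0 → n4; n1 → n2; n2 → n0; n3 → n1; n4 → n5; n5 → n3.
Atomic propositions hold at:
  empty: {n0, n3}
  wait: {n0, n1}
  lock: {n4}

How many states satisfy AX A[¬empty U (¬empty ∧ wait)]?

Sat(¬empty) = {n1, n2, n4, n5}
Sat(¬empty ∧ wait) = {n1}
A[¬empty U (¬empty ∧ wait)]: least fixpoint, start Z0 = Sat((¬empty ∧ wait)) = {n1}, add states in Sat(¬empty) with every successor in Z. Already a fixed point.
Sat(A[¬empty U (¬empty ∧ wait)]) = {n1}
Sat(AX A[¬empty U (¬empty ∧ wait)]) = {s : every successor in {n1}} = {n3}
|Sat(AX A[¬empty U (¬empty ∧ wait)])| = |{n3}| = 1.

1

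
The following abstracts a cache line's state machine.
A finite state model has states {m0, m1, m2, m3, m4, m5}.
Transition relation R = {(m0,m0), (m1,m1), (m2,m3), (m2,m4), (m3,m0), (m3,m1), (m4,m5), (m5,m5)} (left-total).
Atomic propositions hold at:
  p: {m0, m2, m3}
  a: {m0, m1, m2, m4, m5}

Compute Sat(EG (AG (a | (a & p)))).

Sat(a & p) = {m0, m2}
Sat(a | (a & p)) = {m0, m1, m2, m4, m5}
AG (a | (a & p)): greatest fixpoint, start Z0 = {m0, m1, m2, m4, m5}, keep only states in Sat with every successor in Z. Z1 = {m0, m1, m4, m5}; fixed.
Sat(AG (a | (a & p))) = {m0, m1, m4, m5}
EG (AG (a | (a & p))): greatest fixpoint, start Z0 = {m0, m1, m4, m5}, keep only states in Sat with some successor in Z. Already a fixed point.
Sat(EG (AG (a | (a & p)))) = {m0, m1, m4, m5}

{m0, m1, m4, m5}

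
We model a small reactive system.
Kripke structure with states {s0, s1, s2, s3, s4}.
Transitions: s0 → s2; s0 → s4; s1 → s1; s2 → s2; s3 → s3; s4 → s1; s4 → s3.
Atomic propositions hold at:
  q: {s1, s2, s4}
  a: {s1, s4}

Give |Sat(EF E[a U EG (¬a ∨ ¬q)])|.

4

Sat(¬a) = {s0, s2, s3}
Sat(¬q) = {s0, s3}
Sat(¬a ∨ ¬q) = {s0, s2, s3}
EG (¬a ∨ ¬q): greatest fixpoint, start Z0 = {s0, s2, s3}, keep only states in Sat with some successor in Z. Already a fixed point.
Sat(EG (¬a ∨ ¬q)) = {s0, s2, s3}
E[a U EG (¬a ∨ ¬q)]: least fixpoint, start Z0 = Sat(EG (¬a ∨ ¬q)) = {s0, s2, s3}, add states in Sat(a) with some successor in Z. Z1 = {s0, s2, s3, s4}; fixed.
Sat(E[a U EG (¬a ∨ ¬q)]) = {s0, s2, s3, s4}
EF E[a U EG (¬a ∨ ¬q)]: least fixpoint, start Z0 = {s0, s2, s3, s4}, add states with some successor in Z. Already a fixed point.
Sat(EF E[a U EG (¬a ∨ ¬q)]) = {s0, s2, s3, s4}
|Sat(EF E[a U EG (¬a ∨ ¬q)])| = |{s0, s2, s3, s4}| = 4.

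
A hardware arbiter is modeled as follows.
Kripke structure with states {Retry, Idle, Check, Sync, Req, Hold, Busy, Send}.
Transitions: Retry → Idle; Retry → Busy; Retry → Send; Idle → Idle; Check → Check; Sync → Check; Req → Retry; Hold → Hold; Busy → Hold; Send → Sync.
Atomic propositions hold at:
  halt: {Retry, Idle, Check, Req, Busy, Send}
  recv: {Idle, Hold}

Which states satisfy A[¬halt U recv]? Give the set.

Sat(¬halt) = {Sync, Hold}
A[¬halt U recv]: least fixpoint, start Z0 = Sat(recv) = {Idle, Hold}, add states in Sat(¬halt) with every successor in Z. Already a fixed point.
Sat(A[¬halt U recv]) = {Idle, Hold}

{Idle, Hold}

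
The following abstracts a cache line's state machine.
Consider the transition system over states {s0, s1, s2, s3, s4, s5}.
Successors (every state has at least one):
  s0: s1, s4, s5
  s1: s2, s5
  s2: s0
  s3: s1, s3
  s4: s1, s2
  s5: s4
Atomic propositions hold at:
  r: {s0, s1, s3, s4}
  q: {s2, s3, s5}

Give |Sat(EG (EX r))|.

Sat(EX r) = {s : some successor in {s0, s1, s3, s4}} = {s0, s2, s3, s4, s5}
EG (EX r): greatest fixpoint, start Z0 = {s0, s2, s3, s4, s5}, keep only states in Sat with some successor in Z. Already a fixed point.
Sat(EG (EX r)) = {s0, s2, s3, s4, s5}
|Sat(EG (EX r))| = |{s0, s2, s3, s4, s5}| = 5.

5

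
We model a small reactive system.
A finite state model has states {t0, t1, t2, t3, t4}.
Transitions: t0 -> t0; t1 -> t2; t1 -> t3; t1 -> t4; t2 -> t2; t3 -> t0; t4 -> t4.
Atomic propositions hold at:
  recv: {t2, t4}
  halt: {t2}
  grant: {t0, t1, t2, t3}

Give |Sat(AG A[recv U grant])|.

3

A[recv U grant]: least fixpoint, start Z0 = Sat(grant) = {t0, t1, t2, t3}, add states in Sat(recv) with every successor in Z. Already a fixed point.
Sat(A[recv U grant]) = {t0, t1, t2, t3}
AG A[recv U grant]: greatest fixpoint, start Z0 = {t0, t1, t2, t3}, keep only states in Sat with every successor in Z. Z1 = {t0, t2, t3}; fixed.
Sat(AG A[recv U grant]) = {t0, t2, t3}
|Sat(AG A[recv U grant])| = |{t0, t2, t3}| = 3.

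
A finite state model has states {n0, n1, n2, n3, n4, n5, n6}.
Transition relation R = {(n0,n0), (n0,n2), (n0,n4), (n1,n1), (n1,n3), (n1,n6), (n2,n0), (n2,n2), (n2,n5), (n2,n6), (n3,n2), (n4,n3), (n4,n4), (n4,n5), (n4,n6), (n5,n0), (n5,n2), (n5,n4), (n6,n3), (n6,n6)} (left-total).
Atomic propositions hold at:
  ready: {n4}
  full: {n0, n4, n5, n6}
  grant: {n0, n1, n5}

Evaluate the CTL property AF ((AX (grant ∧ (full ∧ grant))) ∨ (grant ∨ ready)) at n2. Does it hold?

Sat(full ∧ grant) = {n0, n5}
Sat(grant ∧ (full ∧ grant)) = {n0, n5}
Sat(AX (grant ∧ (full ∧ grant))) = {s : every successor in {n0, n5}} = ∅
Sat(grant ∨ ready) = {n0, n1, n4, n5}
Sat((AX (grant ∧ (full ∧ grant))) ∨ (grant ∨ ready)) = {n0, n1, n4, n5}
AF ((AX (grant ∧ (full ∧ grant))) ∨ (grant ∨ ready)): least fixpoint, start Z0 = {n0, n1, n4, n5}, add states with every successor in Z. Already a fixed point.
Sat(AF ((AX (grant ∧ (full ∧ grant))) ∨ (grant ∨ ready))) = {n0, n1, n4, n5}
n2 ∉ Sat(AF ((AX (grant ∧ (full ∧ grant))) ∨ (grant ∨ ready))) = {n0, n1, n4, n5}, so the formula does not hold at n2.

No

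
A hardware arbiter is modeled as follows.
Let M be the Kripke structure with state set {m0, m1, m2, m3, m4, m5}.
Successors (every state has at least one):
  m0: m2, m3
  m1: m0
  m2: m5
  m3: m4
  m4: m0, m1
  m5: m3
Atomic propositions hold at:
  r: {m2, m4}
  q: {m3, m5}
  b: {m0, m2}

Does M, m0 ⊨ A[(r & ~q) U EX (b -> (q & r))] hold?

Yes

Sat(~q) = {m0, m1, m2, m4}
Sat(r & ~q) = {m2, m4}
Sat(q & r) = ∅
Sat(b -> (q & r)) = {m1, m3, m4, m5}
Sat(EX (b -> (q & r))) = {s : some successor in {m1, m3, m4, m5}} = {m0, m2, m3, m4, m5}
A[(r & ~q) U EX (b -> (q & r))]: least fixpoint, start Z0 = Sat(EX (b -> (q & r))) = {m0, m2, m3, m4, m5}, add states in Sat(r & ~q) with every successor in Z. Already a fixed point.
Sat(A[(r & ~q) U EX (b -> (q & r))]) = {m0, m2, m3, m4, m5}
m0 ∈ Sat(A[(r & ~q) U EX (b -> (q & r))]) = {m0, m2, m3, m4, m5}, so the formula holds at m0.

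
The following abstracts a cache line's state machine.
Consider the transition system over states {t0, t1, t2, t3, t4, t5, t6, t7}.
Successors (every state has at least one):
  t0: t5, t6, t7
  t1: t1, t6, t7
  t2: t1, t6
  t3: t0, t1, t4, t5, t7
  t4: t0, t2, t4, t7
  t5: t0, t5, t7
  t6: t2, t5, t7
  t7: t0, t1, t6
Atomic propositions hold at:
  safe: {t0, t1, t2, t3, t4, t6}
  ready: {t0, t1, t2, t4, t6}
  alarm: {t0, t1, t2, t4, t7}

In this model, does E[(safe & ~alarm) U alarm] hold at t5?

Sat(~alarm) = {t3, t5, t6}
Sat(safe & ~alarm) = {t3, t6}
E[(safe & ~alarm) U alarm]: least fixpoint, start Z0 = Sat(alarm) = {t0, t1, t2, t4, t7}, add states in Sat(safe & ~alarm) with some successor in Z. Z1 = {t0, t1, t2, t3, t4, t6, t7}; fixed.
Sat(E[(safe & ~alarm) U alarm]) = {t0, t1, t2, t3, t4, t6, t7}
t5 ∉ Sat(E[(safe & ~alarm) U alarm]) = {t0, t1, t2, t3, t4, t6, t7}, so the formula does not hold at t5.

No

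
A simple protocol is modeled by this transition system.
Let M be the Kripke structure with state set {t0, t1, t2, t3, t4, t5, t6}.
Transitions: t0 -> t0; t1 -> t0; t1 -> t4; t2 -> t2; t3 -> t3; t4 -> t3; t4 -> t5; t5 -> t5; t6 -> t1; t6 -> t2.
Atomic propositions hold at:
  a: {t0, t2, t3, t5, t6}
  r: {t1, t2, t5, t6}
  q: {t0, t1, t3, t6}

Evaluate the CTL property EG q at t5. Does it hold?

No

EG q: greatest fixpoint, start Z0 = {t0, t1, t3, t6}, keep only states in Sat with some successor in Z. Already a fixed point.
Sat(EG q) = {t0, t1, t3, t6}
t5 ∉ Sat(EG q) = {t0, t1, t3, t6}, so the formula does not hold at t5.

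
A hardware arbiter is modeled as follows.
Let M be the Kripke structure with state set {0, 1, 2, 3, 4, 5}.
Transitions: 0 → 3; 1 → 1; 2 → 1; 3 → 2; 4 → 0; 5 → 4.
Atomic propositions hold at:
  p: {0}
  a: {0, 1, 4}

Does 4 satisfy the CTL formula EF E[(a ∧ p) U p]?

Sat(a ∧ p) = {0}
E[(a ∧ p) U p]: least fixpoint, start Z0 = Sat(p) = {0}, add states in Sat(a ∧ p) with some successor in Z. Already a fixed point.
Sat(E[(a ∧ p) U p]) = {0}
EF E[(a ∧ p) U p]: least fixpoint, start Z0 = {0}, add states with some successor in Z. Z1 = {0, 4}; Z2 = {0, 4, 5}; fixed.
Sat(EF E[(a ∧ p) U p]) = {0, 4, 5}
4 ∈ Sat(EF E[(a ∧ p) U p]) = {0, 4, 5}, so the formula holds at 4.

Yes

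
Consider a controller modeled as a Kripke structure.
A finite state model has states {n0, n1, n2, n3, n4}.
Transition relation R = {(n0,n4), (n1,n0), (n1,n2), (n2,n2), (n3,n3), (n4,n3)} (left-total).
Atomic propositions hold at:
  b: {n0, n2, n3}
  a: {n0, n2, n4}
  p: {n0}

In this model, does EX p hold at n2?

Sat(EX p) = {s : some successor in {n0}} = {n1}
n2 ∉ Sat(EX p) = {n1}, so the formula does not hold at n2.

No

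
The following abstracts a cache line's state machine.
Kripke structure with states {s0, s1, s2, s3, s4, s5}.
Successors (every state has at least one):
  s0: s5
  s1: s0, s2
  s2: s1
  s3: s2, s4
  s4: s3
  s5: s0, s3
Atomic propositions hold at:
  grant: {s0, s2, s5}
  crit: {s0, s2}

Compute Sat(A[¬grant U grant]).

Sat(¬grant) = {s1, s3, s4}
A[¬grant U grant]: least fixpoint, start Z0 = Sat(grant) = {s0, s2, s5}, add states in Sat(¬grant) with every successor in Z. Z1 = {s0, s1, s2, s5}; fixed.
Sat(A[¬grant U grant]) = {s0, s1, s2, s5}

{s0, s1, s2, s5}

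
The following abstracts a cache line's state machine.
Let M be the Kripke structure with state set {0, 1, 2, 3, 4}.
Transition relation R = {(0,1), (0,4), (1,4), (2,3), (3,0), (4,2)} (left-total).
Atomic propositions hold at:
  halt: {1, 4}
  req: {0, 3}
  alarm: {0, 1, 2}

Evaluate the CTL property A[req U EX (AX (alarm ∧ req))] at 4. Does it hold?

No

Sat(alarm ∧ req) = {0}
Sat(AX (alarm ∧ req)) = {s : every successor in {0}} = {3}
Sat(EX (AX (alarm ∧ req))) = {s : some successor in {3}} = {2}
A[req U EX (AX (alarm ∧ req))]: least fixpoint, start Z0 = Sat(EX (AX (alarm ∧ req))) = {2}, add states in Sat(req) with every successor in Z. Already a fixed point.
Sat(A[req U EX (AX (alarm ∧ req))]) = {2}
4 ∉ Sat(A[req U EX (AX (alarm ∧ req))]) = {2}, so the formula does not hold at 4.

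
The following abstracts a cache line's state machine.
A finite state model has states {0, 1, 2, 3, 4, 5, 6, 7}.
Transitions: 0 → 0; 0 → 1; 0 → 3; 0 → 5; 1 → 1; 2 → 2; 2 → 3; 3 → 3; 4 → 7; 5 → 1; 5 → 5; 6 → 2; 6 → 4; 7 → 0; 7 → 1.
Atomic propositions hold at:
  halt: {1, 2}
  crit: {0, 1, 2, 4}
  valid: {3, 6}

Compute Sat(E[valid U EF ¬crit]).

Sat(¬crit) = {3, 5, 6, 7}
EF ¬crit: least fixpoint, start Z0 = {3, 5, 6, 7}, add states with some successor in Z. Z1 = {0, 2, 3, 4, 5, 6, 7}; fixed.
Sat(EF ¬crit) = {0, 2, 3, 4, 5, 6, 7}
E[valid U EF ¬crit]: least fixpoint, start Z0 = Sat(EF ¬crit) = {0, 2, 3, 4, 5, 6, 7}, add states in Sat(valid) with some successor in Z. Already a fixed point.
Sat(E[valid U EF ¬crit]) = {0, 2, 3, 4, 5, 6, 7}

{0, 2, 3, 4, 5, 6, 7}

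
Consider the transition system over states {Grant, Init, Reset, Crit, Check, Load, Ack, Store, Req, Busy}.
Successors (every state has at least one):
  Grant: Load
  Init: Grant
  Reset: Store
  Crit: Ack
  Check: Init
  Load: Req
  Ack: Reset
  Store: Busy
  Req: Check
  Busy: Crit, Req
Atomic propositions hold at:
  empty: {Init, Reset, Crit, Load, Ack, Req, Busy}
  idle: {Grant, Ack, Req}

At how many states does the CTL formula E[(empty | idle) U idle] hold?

7

Sat(empty | idle) = {Grant, Init, Reset, Crit, Load, Ack, Req, Busy}
E[(empty | idle) U idle]: least fixpoint, start Z0 = Sat(idle) = {Grant, Ack, Req}, add states in Sat(empty | idle) with some successor in Z. Z1 = {Grant, Init, Crit, Load, Ack, Req, Busy}; fixed.
Sat(E[(empty | idle) U idle]) = {Grant, Init, Crit, Load, Ack, Req, Busy}
|Sat(E[(empty | idle) U idle])| = |{Grant, Init, Crit, Load, Ack, Req, Busy}| = 7.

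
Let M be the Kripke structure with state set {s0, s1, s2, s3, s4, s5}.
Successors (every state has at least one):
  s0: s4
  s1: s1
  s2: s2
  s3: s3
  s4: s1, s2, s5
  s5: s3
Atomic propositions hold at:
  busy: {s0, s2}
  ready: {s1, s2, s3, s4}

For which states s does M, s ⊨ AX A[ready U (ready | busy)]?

Sat(ready | busy) = {s0, s1, s2, s3, s4}
A[ready U (ready | busy)]: least fixpoint, start Z0 = Sat((ready | busy)) = {s0, s1, s2, s3, s4}, add states in Sat(ready) with every successor in Z. Already a fixed point.
Sat(A[ready U (ready | busy)]) = {s0, s1, s2, s3, s4}
Sat(AX A[ready U (ready | busy)]) = {s : every successor in {s0, s1, s2, s3, s4}} = {s0, s1, s2, s3, s5}

{s0, s1, s2, s3, s5}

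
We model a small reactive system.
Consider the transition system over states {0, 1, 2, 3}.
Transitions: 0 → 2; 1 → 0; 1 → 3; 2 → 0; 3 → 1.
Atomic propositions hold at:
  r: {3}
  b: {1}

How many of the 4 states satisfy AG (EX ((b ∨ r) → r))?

Sat(b ∨ r) = {1, 3}
Sat((b ∨ r) → r) = {0, 2, 3}
Sat(EX ((b ∨ r) → r)) = {s : some successor in {0, 2, 3}} = {0, 1, 2}
AG (EX ((b ∨ r) → r)): greatest fixpoint, start Z0 = {0, 1, 2}, keep only states in Sat with every successor in Z. Z1 = {0, 2}; fixed.
Sat(AG (EX ((b ∨ r) → r))) = {0, 2}
|Sat(AG (EX ((b ∨ r) → r)))| = |{0, 2}| = 2.

2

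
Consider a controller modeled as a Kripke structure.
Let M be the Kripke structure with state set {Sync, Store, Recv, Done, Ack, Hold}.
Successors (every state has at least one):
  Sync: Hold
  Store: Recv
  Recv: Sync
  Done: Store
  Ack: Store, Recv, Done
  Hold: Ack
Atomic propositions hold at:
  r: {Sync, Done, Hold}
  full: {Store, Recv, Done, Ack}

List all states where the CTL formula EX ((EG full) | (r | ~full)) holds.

EG full: greatest fixpoint, start Z0 = {Store, Recv, Done, Ack}, keep only states in Sat with some successor in Z. Z1 = {Store, Done, Ack}; Z2 = {Done, Ack}; Z3 = {Ack}; Z4 = ∅; fixed.
Sat(EG full) = ∅
Sat(~full) = {Sync, Hold}
Sat(r | ~full) = {Sync, Done, Hold}
Sat((EG full) | (r | ~full)) = {Sync, Done, Hold}
Sat(EX ((EG full) | (r | ~full))) = {s : some successor in {Sync, Done, Hold}} = {Sync, Recv, Ack}

{Sync, Recv, Ack}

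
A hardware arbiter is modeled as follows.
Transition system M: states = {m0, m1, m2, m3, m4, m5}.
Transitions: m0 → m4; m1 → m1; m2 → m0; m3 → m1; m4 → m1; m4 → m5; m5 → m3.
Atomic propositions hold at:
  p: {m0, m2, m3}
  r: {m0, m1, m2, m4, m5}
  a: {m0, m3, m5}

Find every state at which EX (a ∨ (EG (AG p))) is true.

AG p: greatest fixpoint, start Z0 = {m0, m2, m3}, keep only states in Sat with every successor in Z. Z1 = {m2}; Z2 = ∅; fixed.
Sat(AG p) = ∅
EG (AG p): greatest fixpoint, start Z0 = ∅, keep only states in Sat with some successor in Z. Already a fixed point.
Sat(EG (AG p)) = ∅
Sat(a ∨ (EG (AG p))) = {m0, m3, m5}
Sat(EX (a ∨ (EG (AG p)))) = {s : some successor in {m0, m3, m5}} = {m2, m4, m5}

{m2, m4, m5}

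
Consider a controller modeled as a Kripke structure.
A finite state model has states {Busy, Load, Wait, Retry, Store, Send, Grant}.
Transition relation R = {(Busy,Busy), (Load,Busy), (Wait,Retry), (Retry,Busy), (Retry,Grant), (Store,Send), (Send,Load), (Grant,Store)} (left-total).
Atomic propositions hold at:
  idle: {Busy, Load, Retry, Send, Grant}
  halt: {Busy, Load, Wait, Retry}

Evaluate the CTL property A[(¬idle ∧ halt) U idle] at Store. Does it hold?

Sat(¬idle) = {Wait, Store}
Sat(¬idle ∧ halt) = {Wait}
A[(¬idle ∧ halt) U idle]: least fixpoint, start Z0 = Sat(idle) = {Busy, Load, Retry, Send, Grant}, add states in Sat(¬idle ∧ halt) with every successor in Z. Z1 = {Busy, Load, Wait, Retry, Send, Grant}; fixed.
Sat(A[(¬idle ∧ halt) U idle]) = {Busy, Load, Wait, Retry, Send, Grant}
Store ∉ Sat(A[(¬idle ∧ halt) U idle]) = {Busy, Load, Wait, Retry, Send, Grant}, so the formula does not hold at Store.

No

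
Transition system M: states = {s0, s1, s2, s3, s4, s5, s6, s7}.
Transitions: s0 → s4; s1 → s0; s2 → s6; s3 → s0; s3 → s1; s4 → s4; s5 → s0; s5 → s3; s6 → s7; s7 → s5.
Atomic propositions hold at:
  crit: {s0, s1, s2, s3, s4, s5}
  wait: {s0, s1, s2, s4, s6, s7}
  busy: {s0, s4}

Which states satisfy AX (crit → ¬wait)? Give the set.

Sat(¬wait) = {s3, s5}
Sat(crit → ¬wait) = {s3, s5, s6, s7}
Sat(AX (crit → ¬wait)) = {s : every successor in {s3, s5, s6, s7}} = {s2, s6, s7}

{s2, s6, s7}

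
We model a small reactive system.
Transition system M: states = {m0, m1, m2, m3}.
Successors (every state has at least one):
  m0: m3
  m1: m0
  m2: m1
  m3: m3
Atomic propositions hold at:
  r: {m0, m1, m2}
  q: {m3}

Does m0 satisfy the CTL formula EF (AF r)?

AF r: least fixpoint, start Z0 = {m0, m1, m2}, add states with every successor in Z. Already a fixed point.
Sat(AF r) = {m0, m1, m2}
EF (AF r): least fixpoint, start Z0 = {m0, m1, m2}, add states with some successor in Z. Already a fixed point.
Sat(EF (AF r)) = {m0, m1, m2}
m0 ∈ Sat(EF (AF r)) = {m0, m1, m2}, so the formula holds at m0.

Yes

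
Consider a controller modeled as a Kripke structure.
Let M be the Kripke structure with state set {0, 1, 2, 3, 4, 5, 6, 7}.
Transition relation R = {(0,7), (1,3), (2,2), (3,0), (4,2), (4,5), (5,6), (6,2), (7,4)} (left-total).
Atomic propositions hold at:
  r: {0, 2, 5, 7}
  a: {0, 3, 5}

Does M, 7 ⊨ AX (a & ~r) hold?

No

Sat(~r) = {1, 3, 4, 6}
Sat(a & ~r) = {3}
Sat(AX (a & ~r)) = {s : every successor in {3}} = {1}
7 ∉ Sat(AX (a & ~r)) = {1}, so the formula does not hold at 7.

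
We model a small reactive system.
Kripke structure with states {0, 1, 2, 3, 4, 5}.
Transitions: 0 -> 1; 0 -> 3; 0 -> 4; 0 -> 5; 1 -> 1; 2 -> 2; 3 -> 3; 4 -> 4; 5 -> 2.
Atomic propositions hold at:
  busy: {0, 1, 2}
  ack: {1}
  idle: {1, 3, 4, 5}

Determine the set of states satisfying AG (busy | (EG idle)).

EG idle: greatest fixpoint, start Z0 = {1, 3, 4, 5}, keep only states in Sat with some successor in Z. Z1 = {1, 3, 4}; fixed.
Sat(EG idle) = {1, 3, 4}
Sat(busy | (EG idle)) = {0, 1, 2, 3, 4}
AG (busy | (EG idle)): greatest fixpoint, start Z0 = {0, 1, 2, 3, 4}, keep only states in Sat with every successor in Z. Z1 = {1, 2, 3, 4}; fixed.
Sat(AG (busy | (EG idle))) = {1, 2, 3, 4}

{1, 2, 3, 4}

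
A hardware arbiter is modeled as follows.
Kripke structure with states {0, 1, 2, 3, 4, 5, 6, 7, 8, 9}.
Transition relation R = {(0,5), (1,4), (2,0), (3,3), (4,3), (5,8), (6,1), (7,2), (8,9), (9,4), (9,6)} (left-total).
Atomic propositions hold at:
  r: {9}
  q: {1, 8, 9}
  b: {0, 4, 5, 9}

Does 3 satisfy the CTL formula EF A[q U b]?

No

A[q U b]: least fixpoint, start Z0 = Sat(b) = {0, 4, 5, 9}, add states in Sat(q) with every successor in Z. Z1 = {0, 1, 4, 5, 8, 9}; fixed.
Sat(A[q U b]) = {0, 1, 4, 5, 8, 9}
EF A[q U b]: least fixpoint, start Z0 = {0, 1, 4, 5, 8, 9}, add states with some successor in Z. Z1 = {0, 1, 2, 4, 5, 6, 8, 9}; Z2 = {0, 1, 2, 4, 5, 6, 7, 8, 9}; fixed.
Sat(EF A[q U b]) = {0, 1, 2, 4, 5, 6, 7, 8, 9}
3 ∉ Sat(EF A[q U b]) = {0, 1, 2, 4, 5, 6, 7, 8, 9}, so the formula does not hold at 3.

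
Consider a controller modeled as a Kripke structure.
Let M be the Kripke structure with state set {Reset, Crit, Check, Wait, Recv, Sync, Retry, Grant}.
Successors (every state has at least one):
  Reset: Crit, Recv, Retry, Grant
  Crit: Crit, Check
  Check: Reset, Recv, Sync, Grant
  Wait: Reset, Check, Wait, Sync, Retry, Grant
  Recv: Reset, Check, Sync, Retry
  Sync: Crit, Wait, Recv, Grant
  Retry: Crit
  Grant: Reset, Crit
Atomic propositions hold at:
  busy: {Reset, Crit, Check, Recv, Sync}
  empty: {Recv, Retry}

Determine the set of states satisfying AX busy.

Sat(AX busy) = {s : every successor in {Reset, Crit, Check, Recv, Sync}} = {Crit, Retry, Grant}

{Crit, Retry, Grant}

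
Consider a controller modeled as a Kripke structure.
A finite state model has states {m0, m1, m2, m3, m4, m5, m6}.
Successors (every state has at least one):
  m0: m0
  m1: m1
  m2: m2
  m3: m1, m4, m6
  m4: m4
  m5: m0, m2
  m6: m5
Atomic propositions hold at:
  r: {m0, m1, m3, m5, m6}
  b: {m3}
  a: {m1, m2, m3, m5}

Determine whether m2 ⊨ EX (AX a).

Yes

Sat(AX a) = {s : every successor in {m1, m2, m3, m5}} = {m1, m2, m6}
Sat(EX (AX a)) = {s : some successor in {m1, m2, m6}} = {m1, m2, m3, m5}
m2 ∈ Sat(EX (AX a)) = {m1, m2, m3, m5}, so the formula holds at m2.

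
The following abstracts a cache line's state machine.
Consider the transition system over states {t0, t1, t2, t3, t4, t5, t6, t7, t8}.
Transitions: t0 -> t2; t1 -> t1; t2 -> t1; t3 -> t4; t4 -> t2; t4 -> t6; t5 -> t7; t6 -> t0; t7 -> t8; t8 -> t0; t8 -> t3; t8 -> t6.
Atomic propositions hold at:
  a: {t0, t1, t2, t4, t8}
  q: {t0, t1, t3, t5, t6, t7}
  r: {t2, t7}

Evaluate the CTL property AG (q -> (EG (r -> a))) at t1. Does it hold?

Yes

Sat(r -> a) = {t0, t1, t2, t3, t4, t5, t6, t8}
EG (r -> a): greatest fixpoint, start Z0 = {t0, t1, t2, t3, t4, t5, t6, t8}, keep only states in Sat with some successor in Z. Z1 = {t0, t1, t2, t3, t4, t6, t8}; fixed.
Sat(EG (r -> a)) = {t0, t1, t2, t3, t4, t6, t8}
Sat(q -> (EG (r -> a))) = {t0, t1, t2, t3, t4, t6, t8}
AG (q -> (EG (r -> a))): greatest fixpoint, start Z0 = {t0, t1, t2, t3, t4, t6, t8}, keep only states in Sat with every successor in Z. Already a fixed point.
Sat(AG (q -> (EG (r -> a)))) = {t0, t1, t2, t3, t4, t6, t8}
t1 ∈ Sat(AG (q -> (EG (r -> a)))) = {t0, t1, t2, t3, t4, t6, t8}, so the formula holds at t1.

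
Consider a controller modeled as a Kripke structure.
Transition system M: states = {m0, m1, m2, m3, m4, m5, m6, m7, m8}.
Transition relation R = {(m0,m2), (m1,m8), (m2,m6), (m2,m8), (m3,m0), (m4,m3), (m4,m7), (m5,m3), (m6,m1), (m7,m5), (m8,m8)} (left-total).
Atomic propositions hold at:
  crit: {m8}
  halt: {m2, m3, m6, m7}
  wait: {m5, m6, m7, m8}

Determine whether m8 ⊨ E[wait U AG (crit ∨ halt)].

Sat(crit ∨ halt) = {m2, m3, m6, m7, m8}
AG (crit ∨ halt): greatest fixpoint, start Z0 = {m2, m3, m6, m7, m8}, keep only states in Sat with every successor in Z. Z1 = {m2, m8}; Z2 = {m8}; fixed.
Sat(AG (crit ∨ halt)) = {m8}
E[wait U AG (crit ∨ halt)]: least fixpoint, start Z0 = Sat(AG (crit ∨ halt)) = {m8}, add states in Sat(wait) with some successor in Z. Already a fixed point.
Sat(E[wait U AG (crit ∨ halt)]) = {m8}
m8 ∈ Sat(E[wait U AG (crit ∨ halt)]) = {m8}, so the formula holds at m8.

Yes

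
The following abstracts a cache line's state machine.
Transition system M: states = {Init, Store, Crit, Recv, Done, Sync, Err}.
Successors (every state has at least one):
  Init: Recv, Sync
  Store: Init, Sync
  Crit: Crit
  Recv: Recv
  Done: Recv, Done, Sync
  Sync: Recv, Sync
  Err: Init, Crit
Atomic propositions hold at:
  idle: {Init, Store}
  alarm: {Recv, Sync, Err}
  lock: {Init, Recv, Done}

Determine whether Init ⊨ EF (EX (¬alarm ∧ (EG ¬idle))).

No

Sat(¬alarm) = {Init, Store, Crit, Done}
Sat(¬idle) = {Crit, Recv, Done, Sync, Err}
EG ¬idle: greatest fixpoint, start Z0 = {Crit, Recv, Done, Sync, Err}, keep only states in Sat with some successor in Z. Already a fixed point.
Sat(EG ¬idle) = {Crit, Recv, Done, Sync, Err}
Sat(¬alarm ∧ (EG ¬idle)) = {Crit, Done}
Sat(EX (¬alarm ∧ (EG ¬idle))) = {s : some successor in {Crit, Done}} = {Crit, Done, Err}
EF (EX (¬alarm ∧ (EG ¬idle))): least fixpoint, start Z0 = {Crit, Done, Err}, add states with some successor in Z. Already a fixed point.
Sat(EF (EX (¬alarm ∧ (EG ¬idle)))) = {Crit, Done, Err}
Init ∉ Sat(EF (EX (¬alarm ∧ (EG ¬idle)))) = {Crit, Done, Err}, so the formula does not hold at Init.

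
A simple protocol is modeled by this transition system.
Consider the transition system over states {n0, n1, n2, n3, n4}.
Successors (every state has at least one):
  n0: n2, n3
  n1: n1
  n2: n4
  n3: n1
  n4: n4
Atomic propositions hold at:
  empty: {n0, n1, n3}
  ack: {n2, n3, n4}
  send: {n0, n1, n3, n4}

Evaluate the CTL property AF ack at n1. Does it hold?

AF ack: least fixpoint, start Z0 = {n2, n3, n4}, add states with every successor in Z. Z1 = {n0, n2, n3, n4}; fixed.
Sat(AF ack) = {n0, n2, n3, n4}
n1 ∉ Sat(AF ack) = {n0, n2, n3, n4}, so the formula does not hold at n1.

No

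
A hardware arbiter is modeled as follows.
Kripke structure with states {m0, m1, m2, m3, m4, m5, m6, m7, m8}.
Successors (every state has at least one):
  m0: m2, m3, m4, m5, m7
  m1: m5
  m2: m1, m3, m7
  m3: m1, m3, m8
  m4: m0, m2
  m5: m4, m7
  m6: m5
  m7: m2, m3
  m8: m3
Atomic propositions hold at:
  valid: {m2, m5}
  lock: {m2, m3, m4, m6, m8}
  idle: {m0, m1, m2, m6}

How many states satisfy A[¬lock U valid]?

3

Sat(¬lock) = {m0, m1, m5, m7}
A[¬lock U valid]: least fixpoint, start Z0 = Sat(valid) = {m2, m5}, add states in Sat(¬lock) with every successor in Z. Z1 = {m1, m2, m5}; fixed.
Sat(A[¬lock U valid]) = {m1, m2, m5}
|Sat(A[¬lock U valid])| = |{m1, m2, m5}| = 3.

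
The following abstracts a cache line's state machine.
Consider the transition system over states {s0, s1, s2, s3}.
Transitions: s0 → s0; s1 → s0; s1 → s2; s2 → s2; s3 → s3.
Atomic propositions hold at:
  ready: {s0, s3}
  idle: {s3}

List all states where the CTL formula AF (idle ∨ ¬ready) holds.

Sat(¬ready) = {s1, s2}
Sat(idle ∨ ¬ready) = {s1, s2, s3}
AF (idle ∨ ¬ready): least fixpoint, start Z0 = {s1, s2, s3}, add states with every successor in Z. Already a fixed point.
Sat(AF (idle ∨ ¬ready)) = {s1, s2, s3}

{s1, s2, s3}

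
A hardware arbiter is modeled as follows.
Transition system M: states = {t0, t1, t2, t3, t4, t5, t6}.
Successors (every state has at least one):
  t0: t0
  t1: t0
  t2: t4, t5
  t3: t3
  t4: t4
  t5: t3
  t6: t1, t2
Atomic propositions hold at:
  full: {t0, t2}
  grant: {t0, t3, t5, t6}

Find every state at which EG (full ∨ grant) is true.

{t0, t2, t3, t5, t6}

Sat(full ∨ grant) = {t0, t2, t3, t5, t6}
EG (full ∨ grant): greatest fixpoint, start Z0 = {t0, t2, t3, t5, t6}, keep only states in Sat with some successor in Z. Already a fixed point.
Sat(EG (full ∨ grant)) = {t0, t2, t3, t5, t6}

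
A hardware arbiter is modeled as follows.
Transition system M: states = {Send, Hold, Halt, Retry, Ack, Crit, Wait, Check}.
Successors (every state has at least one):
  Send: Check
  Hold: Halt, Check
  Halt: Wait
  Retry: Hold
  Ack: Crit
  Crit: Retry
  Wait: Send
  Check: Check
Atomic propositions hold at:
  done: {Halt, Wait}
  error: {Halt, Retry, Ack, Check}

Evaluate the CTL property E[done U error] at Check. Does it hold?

E[done U error]: least fixpoint, start Z0 = Sat(error) = {Halt, Retry, Ack, Check}, add states in Sat(done) with some successor in Z. Already a fixed point.
Sat(E[done U error]) = {Halt, Retry, Ack, Check}
Check ∈ Sat(E[done U error]) = {Halt, Retry, Ack, Check}, so the formula holds at Check.

Yes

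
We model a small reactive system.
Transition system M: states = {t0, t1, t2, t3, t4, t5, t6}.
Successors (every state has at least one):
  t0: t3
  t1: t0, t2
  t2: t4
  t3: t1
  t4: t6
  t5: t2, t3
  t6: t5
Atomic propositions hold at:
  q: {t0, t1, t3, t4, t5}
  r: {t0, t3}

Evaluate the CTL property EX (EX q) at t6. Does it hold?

Sat(EX q) = {s : some successor in {t0, t1, t3, t4, t5}} = {t0, t1, t2, t3, t5, t6}
Sat(EX (EX q)) = {s : some successor in {t0, t1, t2, t3, t5, t6}} = {t0, t1, t3, t4, t5, t6}
t6 ∈ Sat(EX (EX q)) = {t0, t1, t3, t4, t5, t6}, so the formula holds at t6.

Yes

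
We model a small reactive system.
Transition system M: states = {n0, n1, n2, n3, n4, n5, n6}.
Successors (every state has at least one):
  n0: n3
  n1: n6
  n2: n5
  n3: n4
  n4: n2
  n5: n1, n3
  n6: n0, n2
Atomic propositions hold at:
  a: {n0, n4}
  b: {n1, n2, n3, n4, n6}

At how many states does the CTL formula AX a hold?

Sat(AX a) = {s : every successor in {n0, n4}} = {n3}
|Sat(AX a)| = |{n3}| = 1.

1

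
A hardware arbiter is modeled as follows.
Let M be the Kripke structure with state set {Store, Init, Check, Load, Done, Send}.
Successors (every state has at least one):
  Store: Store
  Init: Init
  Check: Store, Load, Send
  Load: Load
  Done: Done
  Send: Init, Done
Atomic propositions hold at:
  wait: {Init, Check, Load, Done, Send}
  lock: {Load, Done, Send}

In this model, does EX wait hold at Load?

Sat(EX wait) = {s : some successor in {Init, Check, Load, Done, Send}} = {Init, Check, Load, Done, Send}
Load ∈ Sat(EX wait) = {Init, Check, Load, Done, Send}, so the formula holds at Load.

Yes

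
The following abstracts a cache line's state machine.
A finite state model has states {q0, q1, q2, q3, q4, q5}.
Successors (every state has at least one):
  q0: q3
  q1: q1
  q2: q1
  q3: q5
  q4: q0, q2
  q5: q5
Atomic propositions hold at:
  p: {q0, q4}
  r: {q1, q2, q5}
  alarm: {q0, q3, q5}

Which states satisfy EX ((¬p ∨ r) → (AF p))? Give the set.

Sat(¬p) = {q1, q2, q3, q5}
Sat(¬p ∨ r) = {q1, q2, q3, q5}
AF p: least fixpoint, start Z0 = {q0, q4}, add states with every successor in Z. Already a fixed point.
Sat(AF p) = {q0, q4}
Sat((¬p ∨ r) → (AF p)) = {q0, q4}
Sat(EX ((¬p ∨ r) → (AF p))) = {s : some successor in {q0, q4}} = {q4}

{q4}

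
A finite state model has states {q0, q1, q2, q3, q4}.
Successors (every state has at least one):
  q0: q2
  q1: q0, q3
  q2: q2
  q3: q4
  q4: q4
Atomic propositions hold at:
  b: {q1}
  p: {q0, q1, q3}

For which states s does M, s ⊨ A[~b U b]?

Sat(~b) = {q0, q2, q3, q4}
A[~b U b]: least fixpoint, start Z0 = Sat(b) = {q1}, add states in Sat(~b) with every successor in Z. Already a fixed point.
Sat(A[~b U b]) = {q1}

{q1}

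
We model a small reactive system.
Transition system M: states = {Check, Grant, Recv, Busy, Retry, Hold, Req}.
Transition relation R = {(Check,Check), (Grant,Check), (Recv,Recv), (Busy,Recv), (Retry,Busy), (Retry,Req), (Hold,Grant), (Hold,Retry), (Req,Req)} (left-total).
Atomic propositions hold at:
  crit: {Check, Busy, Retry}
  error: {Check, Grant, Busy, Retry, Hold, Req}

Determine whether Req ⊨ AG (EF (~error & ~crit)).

No

Sat(~error) = {Recv}
Sat(~crit) = {Grant, Recv, Hold, Req}
Sat(~error & ~crit) = {Recv}
EF (~error & ~crit): least fixpoint, start Z0 = {Recv}, add states with some successor in Z. Z1 = {Recv, Busy}; Z2 = {Recv, Busy, Retry}; Z3 = {Recv, Busy, Retry, Hold}; fixed.
Sat(EF (~error & ~crit)) = {Recv, Busy, Retry, Hold}
AG (EF (~error & ~crit)): greatest fixpoint, start Z0 = {Recv, Busy, Retry, Hold}, keep only states in Sat with every successor in Z. Z1 = {Recv, Busy}; fixed.
Sat(AG (EF (~error & ~crit))) = {Recv, Busy}
Req ∉ Sat(AG (EF (~error & ~crit))) = {Recv, Busy}, so the formula does not hold at Req.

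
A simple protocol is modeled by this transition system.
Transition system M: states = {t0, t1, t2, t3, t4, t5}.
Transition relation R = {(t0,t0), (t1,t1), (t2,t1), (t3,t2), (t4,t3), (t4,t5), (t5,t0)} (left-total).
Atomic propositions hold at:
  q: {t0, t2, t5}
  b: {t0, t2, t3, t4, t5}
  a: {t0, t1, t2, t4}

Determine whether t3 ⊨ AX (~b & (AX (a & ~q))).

No

Sat(~b) = {t1}
Sat(~q) = {t1, t3, t4}
Sat(a & ~q) = {t1, t4}
Sat(AX (a & ~q)) = {s : every successor in {t1, t4}} = {t1, t2}
Sat(~b & (AX (a & ~q))) = {t1}
Sat(AX (~b & (AX (a & ~q)))) = {s : every successor in {t1}} = {t1, t2}
t3 ∉ Sat(AX (~b & (AX (a & ~q)))) = {t1, t2}, so the formula does not hold at t3.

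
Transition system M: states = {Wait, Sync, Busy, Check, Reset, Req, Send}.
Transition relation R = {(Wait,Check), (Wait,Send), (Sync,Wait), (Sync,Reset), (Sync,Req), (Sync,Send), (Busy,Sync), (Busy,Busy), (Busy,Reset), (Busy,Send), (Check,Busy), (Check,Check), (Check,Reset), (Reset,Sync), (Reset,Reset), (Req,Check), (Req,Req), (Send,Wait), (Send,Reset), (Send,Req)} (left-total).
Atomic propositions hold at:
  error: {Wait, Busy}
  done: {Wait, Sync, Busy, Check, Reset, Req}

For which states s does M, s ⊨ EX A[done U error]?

A[done U error]: least fixpoint, start Z0 = Sat(error) = {Wait, Busy}, add states in Sat(done) with every successor in Z. Already a fixed point.
Sat(A[done U error]) = {Wait, Busy}
Sat(EX A[done U error]) = {s : some successor in {Wait, Busy}} = {Sync, Busy, Check, Send}

{Sync, Busy, Check, Send}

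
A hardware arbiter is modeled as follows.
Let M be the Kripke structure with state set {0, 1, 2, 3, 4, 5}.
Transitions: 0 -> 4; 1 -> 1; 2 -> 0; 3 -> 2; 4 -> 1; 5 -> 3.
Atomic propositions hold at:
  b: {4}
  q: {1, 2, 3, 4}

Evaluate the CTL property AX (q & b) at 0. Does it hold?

Yes

Sat(q & b) = {4}
Sat(AX (q & b)) = {s : every successor in {4}} = {0}
0 ∈ Sat(AX (q & b)) = {0}, so the formula holds at 0.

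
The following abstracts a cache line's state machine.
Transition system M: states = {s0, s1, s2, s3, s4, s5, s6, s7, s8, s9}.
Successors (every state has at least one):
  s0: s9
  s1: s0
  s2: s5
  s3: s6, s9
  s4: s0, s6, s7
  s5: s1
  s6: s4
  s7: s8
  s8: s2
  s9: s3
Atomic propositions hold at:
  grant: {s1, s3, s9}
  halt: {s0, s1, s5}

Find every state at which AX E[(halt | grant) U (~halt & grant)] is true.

{s0, s1, s2, s5, s9}

Sat(halt | grant) = {s0, s1, s3, s5, s9}
Sat(~halt) = {s2, s3, s4, s6, s7, s8, s9}
Sat(~halt & grant) = {s3, s9}
E[(halt | grant) U (~halt & grant)]: least fixpoint, start Z0 = Sat((~halt & grant)) = {s3, s9}, add states in Sat(halt | grant) with some successor in Z. Z1 = {s0, s3, s9}; Z2 = {s0, s1, s3, s9}; Z3 = {s0, s1, s3, s5, s9}; fixed.
Sat(E[(halt | grant) U (~halt & grant)]) = {s0, s1, s3, s5, s9}
Sat(AX E[(halt | grant) U (~halt & grant)]) = {s : every successor in {s0, s1, s3, s5, s9}} = {s0, s1, s2, s5, s9}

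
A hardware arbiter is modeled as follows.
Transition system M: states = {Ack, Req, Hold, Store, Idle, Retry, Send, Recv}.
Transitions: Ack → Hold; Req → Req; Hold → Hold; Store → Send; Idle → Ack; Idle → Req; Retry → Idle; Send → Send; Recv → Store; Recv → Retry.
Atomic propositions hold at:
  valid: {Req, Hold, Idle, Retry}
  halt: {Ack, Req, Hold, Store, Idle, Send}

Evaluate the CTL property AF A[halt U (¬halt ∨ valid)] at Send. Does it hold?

Sat(¬halt) = {Retry, Recv}
Sat(¬halt ∨ valid) = {Req, Hold, Idle, Retry, Recv}
A[halt U (¬halt ∨ valid)]: least fixpoint, start Z0 = Sat((¬halt ∨ valid)) = {Req, Hold, Idle, Retry, Recv}, add states in Sat(halt) with every successor in Z. Z1 = {Ack, Req, Hold, Idle, Retry, Recv}; fixed.
Sat(A[halt U (¬halt ∨ valid)]) = {Ack, Req, Hold, Idle, Retry, Recv}
AF A[halt U (¬halt ∨ valid)]: least fixpoint, start Z0 = {Ack, Req, Hold, Idle, Retry, Recv}, add states with every successor in Z. Already a fixed point.
Sat(AF A[halt U (¬halt ∨ valid)]) = {Ack, Req, Hold, Idle, Retry, Recv}
Send ∉ Sat(AF A[halt U (¬halt ∨ valid)]) = {Ack, Req, Hold, Idle, Retry, Recv}, so the formula does not hold at Send.

No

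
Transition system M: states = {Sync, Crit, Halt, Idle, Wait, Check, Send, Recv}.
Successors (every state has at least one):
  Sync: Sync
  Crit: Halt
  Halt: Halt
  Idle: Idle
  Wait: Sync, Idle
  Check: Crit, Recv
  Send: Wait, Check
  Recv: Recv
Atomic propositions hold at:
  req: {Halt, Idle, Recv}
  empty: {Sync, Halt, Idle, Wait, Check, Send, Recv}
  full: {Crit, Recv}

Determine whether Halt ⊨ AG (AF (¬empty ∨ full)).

No

Sat(¬empty) = {Crit}
Sat(¬empty ∨ full) = {Crit, Recv}
AF (¬empty ∨ full): least fixpoint, start Z0 = {Crit, Recv}, add states with every successor in Z. Z1 = {Crit, Check, Recv}; fixed.
Sat(AF (¬empty ∨ full)) = {Crit, Check, Recv}
AG (AF (¬empty ∨ full)): greatest fixpoint, start Z0 = {Crit, Check, Recv}, keep only states in Sat with every successor in Z. Z1 = {Check, Recv}; Z2 = {Recv}; fixed.
Sat(AG (AF (¬empty ∨ full))) = {Recv}
Halt ∉ Sat(AG (AF (¬empty ∨ full))) = {Recv}, so the formula does not hold at Halt.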